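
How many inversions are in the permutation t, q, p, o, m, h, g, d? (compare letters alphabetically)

28

For each element, count later entries that are smaller:
t: 7
q: 6
p: 5
o: 4
m: 3
h: 2
g: 1
d: 0
Sum: 7 + 6 + 5 + 4 + 3 + 2 + 1 + 0 = 28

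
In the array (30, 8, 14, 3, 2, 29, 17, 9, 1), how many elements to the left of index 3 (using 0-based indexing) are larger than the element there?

The element at index 3 is 3.
Elements before it: 30, 8, 14
Those larger than 3: 30, 8, 14

3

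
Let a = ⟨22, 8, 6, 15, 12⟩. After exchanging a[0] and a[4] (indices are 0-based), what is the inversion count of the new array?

Inversions: 3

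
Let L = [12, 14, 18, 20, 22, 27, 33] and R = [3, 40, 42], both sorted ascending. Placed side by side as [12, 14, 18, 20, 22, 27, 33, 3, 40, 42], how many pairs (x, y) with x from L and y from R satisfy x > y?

There are 7 cross-inversions.

Take each right-half value and tally the left-half values above it:
r = 3: 12, 14, 18, 20, 22, 27, 33 → 7
r = 40: none → 0
r = 42: none → 0
Cross-inversions: 7 + 0 + 0 = 7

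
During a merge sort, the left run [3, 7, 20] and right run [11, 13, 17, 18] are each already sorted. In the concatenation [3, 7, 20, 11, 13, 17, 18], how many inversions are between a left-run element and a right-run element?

Count, for every r in R, how many entries of L exceed r:
r = 11: 20 → 1
r = 13: 20 → 1
r = 17: 20 → 1
r = 18: 20 → 1
Cross-inversions: 1 + 1 + 1 + 1 = 4

4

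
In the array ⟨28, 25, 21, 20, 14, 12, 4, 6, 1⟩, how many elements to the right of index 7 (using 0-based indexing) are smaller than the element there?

1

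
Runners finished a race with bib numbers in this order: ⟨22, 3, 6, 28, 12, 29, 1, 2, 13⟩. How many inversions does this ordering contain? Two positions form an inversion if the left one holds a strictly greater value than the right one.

Out-of-order pairs: 19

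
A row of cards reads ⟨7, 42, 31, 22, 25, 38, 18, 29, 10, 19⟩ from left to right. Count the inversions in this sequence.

27 out-of-order pairs

Sweep left to right; for each value list the smaller values that follow it:
7 → none → 0
42 → 31, 22, 25, 38, 18, 29, 10, 19 → 8
31 → 22, 25, 18, 29, 10, 19 → 6
22 → 18, 10, 19 → 3
25 → 18, 10, 19 → 3
38 → 18, 29, 10, 19 → 4
18 → 10 → 1
29 → 10, 19 → 2
10 → none → 0
19 → none → 0
Sum: 0 + 8 + 6 + 3 + 3 + 4 + 1 + 2 + 0 + 0 = 27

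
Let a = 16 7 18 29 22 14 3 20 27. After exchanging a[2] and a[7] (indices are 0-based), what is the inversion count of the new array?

Positions 2 and 7 hold 18 and 20; after swapping, the array is [16, 7, 20, 29, 22, 14, 3, 18, 27].
Count, for each position, how many later elements it exceeds:
16: 3
7: 1
20: 3
29: 5
22: 3
14: 1
3: 0
18: 0
27: 0
Sum: 3 + 1 + 3 + 5 + 3 + 1 + 0 + 0 + 0 = 16

16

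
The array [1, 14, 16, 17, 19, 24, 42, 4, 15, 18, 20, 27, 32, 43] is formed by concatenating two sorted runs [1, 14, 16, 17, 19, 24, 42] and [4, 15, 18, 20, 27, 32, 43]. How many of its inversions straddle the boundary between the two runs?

There are 18 cross-inversions.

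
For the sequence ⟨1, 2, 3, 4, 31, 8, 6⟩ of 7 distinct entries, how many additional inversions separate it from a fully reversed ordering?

Maximum inversions for 7 distinct elements is C(7, 2) = 7·6/2 = 21.
Current inversions — for each element, count later smaller elements:
1: 0
2: 0
3: 0
4: 0
31: 2
8: 1
6: 0
Current total: 0 + 0 + 0 + 0 + 2 + 1 + 0 = 3
Shortfall: 21 − 3 = 18

18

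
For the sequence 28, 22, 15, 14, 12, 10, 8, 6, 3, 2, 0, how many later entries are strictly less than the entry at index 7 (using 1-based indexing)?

4

The element at index 7 is 8.
Elements after it: 6, 3, 2, 0
Those smaller than 8: 6, 3, 2, 0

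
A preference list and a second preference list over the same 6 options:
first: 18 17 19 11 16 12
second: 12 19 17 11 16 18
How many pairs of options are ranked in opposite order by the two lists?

10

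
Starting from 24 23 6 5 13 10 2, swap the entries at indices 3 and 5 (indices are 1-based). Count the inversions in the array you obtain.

18

Positions 3 and 5 hold 6 and 13; after swapping, the array is [24, 23, 13, 5, 6, 10, 2].
Sweep left to right; for each value list the smaller values that follow it:
24 → 23, 13, 5, 6, 10, 2 → 6
23 → 13, 5, 6, 10, 2 → 5
13 → 5, 6, 10, 2 → 4
5 → 2 → 1
6 → 2 → 1
10 → 2 → 1
2 → none → 0
Sum: 6 + 5 + 4 + 1 + 1 + 1 + 0 = 18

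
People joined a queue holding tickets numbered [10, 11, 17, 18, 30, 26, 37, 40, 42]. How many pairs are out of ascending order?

Element-by-element contributions:
10: 0
11: 0
17: 0
18: 0
30: 1
26: 0
37: 0
40: 0
42: 0
Sum: 0 + 0 + 0 + 0 + 1 + 0 + 0 + 0 + 0 = 1

Inversions: 1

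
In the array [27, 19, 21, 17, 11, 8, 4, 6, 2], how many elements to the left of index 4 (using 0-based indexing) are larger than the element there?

4 such elements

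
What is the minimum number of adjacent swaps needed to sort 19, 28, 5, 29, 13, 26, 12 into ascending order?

Minimum adjacent swaps = number of inversions (each swap of adjacent out-of-order elements removes one inversion and no swap can remove more).
Count inversions — for each element, later elements that are smaller:
19: 5, 13, 12 → 3
28: 5, 13, 26, 12 → 4
5: none → 0
29: 13, 26, 12 → 3
13: 12 → 1
26: 12 → 1
12: none → 0
Total inversions: 3 + 4 + 0 + 3 + 1 + 1 + 0 = 12

12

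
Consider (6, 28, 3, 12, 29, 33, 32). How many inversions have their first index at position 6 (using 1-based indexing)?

The element at index 6 is 33.
Elements after it: 32
Those smaller than 33: 32

1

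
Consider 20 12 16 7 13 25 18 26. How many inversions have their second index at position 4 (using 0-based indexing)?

2 such elements

The element at index 4 is 13.
Elements before it: 20, 12, 16, 7
Those larger than 13: 20, 16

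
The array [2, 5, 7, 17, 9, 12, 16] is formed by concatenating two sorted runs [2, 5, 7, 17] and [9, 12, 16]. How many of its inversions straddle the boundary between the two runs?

There are 3 cross-inversions.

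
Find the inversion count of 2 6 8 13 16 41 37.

1 out-of-order pair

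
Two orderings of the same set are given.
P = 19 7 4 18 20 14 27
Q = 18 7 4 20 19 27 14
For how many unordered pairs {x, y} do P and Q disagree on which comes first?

7 disagreeing pairs

Assign each item its position (1..7) in the first ordering, then rewrite the second ordering as that position sequence:
positions: 19→1, 7→2, 4→3, 18→4, 20→5, 14→6, 27→7
second ordering as positions: [4, 2, 3, 5, 1, 7, 6]
Discordant pairs = inversions in this position sequence.
4: 2, 3, 1 → 3
2: 1 → 1
3: 1 → 1
5: 1 → 1
1: 0
7: 6 → 1
6: 0
Total: 3 + 1 + 1 + 1 + 0 + 1 + 0 = 7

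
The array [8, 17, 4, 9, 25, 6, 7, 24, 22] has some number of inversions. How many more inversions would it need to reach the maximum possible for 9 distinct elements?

22

Maximum inversions for 9 distinct elements is C(9, 2) = 9·8/2 = 36.
Current inversions — for each element, count later smaller elements:
8: 3
17: 4
4: 0
9: 2
25: 4
6: 0
7: 0
24: 1
22: 0
Current total: 3 + 4 + 0 + 2 + 4 + 0 + 0 + 1 + 0 = 14
Shortfall: 36 − 14 = 22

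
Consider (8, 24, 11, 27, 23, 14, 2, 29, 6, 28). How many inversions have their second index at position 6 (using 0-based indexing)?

6

The element at index 6 is 2.
Elements before it: 8, 24, 11, 27, 23, 14
Those larger than 2: 8, 24, 11, 27, 23, 14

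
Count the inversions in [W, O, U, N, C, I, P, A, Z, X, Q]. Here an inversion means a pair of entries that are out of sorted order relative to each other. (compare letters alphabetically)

27 out-of-order pairs

For each element, count later entries that are smaller:
W: 8
O: 4
U: 6
N: 3
C: 1
I: 1
P: 1
A: 0
Z: 2
X: 1
Q: 0
Sum: 8 + 4 + 6 + 3 + 1 + 1 + 1 + 0 + 2 + 1 + 0 = 27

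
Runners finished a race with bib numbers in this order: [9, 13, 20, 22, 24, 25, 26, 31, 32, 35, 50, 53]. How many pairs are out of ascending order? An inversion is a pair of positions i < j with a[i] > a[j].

Element-by-element contributions:
9 → none → 0
13 → none → 0
20 → none → 0
22 → none → 0
24 → none → 0
25 → none → 0
26 → none → 0
31 → none → 0
32 → none → 0
35 → none → 0
50 → none → 0
53 → none → 0
Sum: 0 + 0 + 0 + 0 + 0 + 0 + 0 + 0 + 0 + 0 + 0 + 0 = 0

0 out-of-order pairs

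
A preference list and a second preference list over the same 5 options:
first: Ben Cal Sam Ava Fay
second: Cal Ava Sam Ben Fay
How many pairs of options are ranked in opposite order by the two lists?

Assign each item its position (1..5) in the first ordering, then rewrite the second ordering as that position sequence:
positions: Ben→1, Cal→2, Sam→3, Ava→4, Fay→5
second ordering as positions: [2, 4, 3, 1, 5]
Discordant pairs = inversions in this position sequence.
2: 1 → 1
4: 3, 1 → 2
3: 1 → 1
1: 0
5: 0
Total: 1 + 2 + 1 + 0 + 0 = 4

4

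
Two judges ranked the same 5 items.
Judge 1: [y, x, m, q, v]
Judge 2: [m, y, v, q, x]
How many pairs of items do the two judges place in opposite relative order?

Assign each item its position (1..5) in the first ordering, then rewrite the second ordering as that position sequence:
positions: y→1, x→2, m→3, q→4, v→5
second ordering as positions: [3, 1, 5, 4, 2]
Discordant pairs = inversions in this position sequence.
3: 1, 2 → 2
1: 0
5: 4, 2 → 2
4: 2 → 1
2: 0
Total: 2 + 0 + 2 + 1 + 0 = 5

5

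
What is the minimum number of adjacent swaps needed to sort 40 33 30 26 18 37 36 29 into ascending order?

18

The minimum number of adjacent swaps to sort an array equals its inversion count, since every such swap removes exactly one inversion.
Count inversions — for each element, later elements that are smaller:
40: 33, 30, 26, 18, 37, 36, 29 → 7
33: 30, 26, 18, 29 → 4
30: 26, 18, 29 → 3
26: 18 → 1
18: none → 0
37: 36, 29 → 2
36: 29 → 1
29: none → 0
Total inversions: 7 + 4 + 3 + 1 + 0 + 2 + 1 + 0 = 18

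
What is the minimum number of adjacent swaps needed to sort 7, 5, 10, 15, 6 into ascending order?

4

Each adjacent swap fixes exactly one inversion, so the minimum swap count equals the number of inversions.
Count inversions — for each element, later elements that are smaller:
7: 5, 6 → 2
5: none → 0
10: 6 → 1
15: 6 → 1
6: none → 0
Total inversions: 2 + 0 + 1 + 1 + 0 = 4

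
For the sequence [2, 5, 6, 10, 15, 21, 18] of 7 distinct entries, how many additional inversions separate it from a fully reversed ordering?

Maximum inversions for 7 distinct elements is C(7, 2) = 7·6/2 = 21.
Current inversions — for each element, count later smaller elements:
2: 0
5: 0
6: 0
10: 0
15: 0
21: 1
18: 0
Current total: 0 + 0 + 0 + 0 + 0 + 1 + 0 = 1
Shortfall: 21 − 1 = 20

20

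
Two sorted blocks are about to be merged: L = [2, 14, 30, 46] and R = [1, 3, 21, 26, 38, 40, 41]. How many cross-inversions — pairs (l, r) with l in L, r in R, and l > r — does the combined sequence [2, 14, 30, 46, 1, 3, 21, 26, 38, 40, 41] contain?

For each element r of the right run, count left-run elements greater than r:
r = 1: 2, 14, 30, 46 → 4
r = 3: 14, 30, 46 → 3
r = 21: 30, 46 → 2
r = 26: 30, 46 → 2
r = 38: 46 → 1
r = 40: 46 → 1
r = 41: 46 → 1
Cross-inversions: 4 + 3 + 2 + 2 + 1 + 1 + 1 = 14

14 split inversions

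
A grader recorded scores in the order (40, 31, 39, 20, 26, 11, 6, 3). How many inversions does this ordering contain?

26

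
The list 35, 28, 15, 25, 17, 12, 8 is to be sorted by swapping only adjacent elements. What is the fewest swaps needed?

There are 19 adjacent swaps.

Minimum adjacent swaps = number of inversions (each swap of adjacent out-of-order elements removes one inversion and no swap can remove more).
Count inversions — for each element, later elements that are smaller:
35: 28, 15, 25, 17, 12, 8 → 6
28: 15, 25, 17, 12, 8 → 5
15: 12, 8 → 2
25: 17, 12, 8 → 3
17: 12, 8 → 2
12: 8 → 1
8: none → 0
Total inversions: 6 + 5 + 2 + 3 + 2 + 1 + 0 = 19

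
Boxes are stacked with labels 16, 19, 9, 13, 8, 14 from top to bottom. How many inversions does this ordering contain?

There are 10 inversions.

Inversion pairs (indices are 1-based):
(1,3): 16 > 9
(1,4): 16 > 13
(1,5): 16 > 8
(1,6): 16 > 14
(2,3): 19 > 9
(2,4): 19 > 13
(2,5): 19 > 8
(2,6): 19 > 14
(3,5): 9 > 8
(4,5): 13 > 8
That's 10 pairs.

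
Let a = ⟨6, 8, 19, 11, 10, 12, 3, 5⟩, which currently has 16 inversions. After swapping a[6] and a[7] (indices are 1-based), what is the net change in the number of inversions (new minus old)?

Positions 6 and 7 hold 12 and 3; after swapping, the array is [6, 8, 19, 11, 10, 3, 12, 5].
Count, for each position, how many later elements it exceeds:
6: 2
8: 2
19: 5
11: 3
10: 2
3: 0
12: 1
5: 0
Sum: 2 + 2 + 5 + 3 + 2 + 0 + 1 + 0 = 15
Change: 15 − 16 = -1

-1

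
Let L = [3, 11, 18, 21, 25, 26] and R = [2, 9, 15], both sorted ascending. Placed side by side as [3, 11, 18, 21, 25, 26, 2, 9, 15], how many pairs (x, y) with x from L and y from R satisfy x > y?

15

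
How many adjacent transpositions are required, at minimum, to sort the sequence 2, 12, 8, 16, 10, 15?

Each adjacent swap fixes exactly one inversion, so the minimum swap count equals the number of inversions.
Count inversions — for each element, later elements that are smaller:
2: none → 0
12: 8, 10 → 2
8: none → 0
16: 10, 15 → 2
10: none → 0
15: none → 0
Total inversions: 0 + 2 + 0 + 2 + 0 + 0 = 4

4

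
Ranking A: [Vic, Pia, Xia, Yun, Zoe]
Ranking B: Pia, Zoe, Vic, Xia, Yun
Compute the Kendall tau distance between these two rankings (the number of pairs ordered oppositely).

Assign each item its position (1..5) in the first ordering, then rewrite the second ordering as that position sequence:
positions: Vic→1, Pia→2, Xia→3, Yun→4, Zoe→5
second ordering as positions: [2, 5, 1, 3, 4]
Discordant pairs = inversions in this position sequence.
2: 1 → 1
5: 1, 3, 4 → 3
1: 0
3: 0
4: 0
Total: 1 + 3 + 0 + 0 + 0 = 4

4 discordant pairs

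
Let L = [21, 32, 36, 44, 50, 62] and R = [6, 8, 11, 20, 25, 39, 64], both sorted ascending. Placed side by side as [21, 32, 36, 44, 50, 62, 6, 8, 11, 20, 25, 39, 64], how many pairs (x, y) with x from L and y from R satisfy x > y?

There are 32 cross-inversions.

For each element r of the right run, count left-run elements greater than r:
r = 6: 21, 32, 36, 44, 50, 62 → 6
r = 8: 21, 32, 36, 44, 50, 62 → 6
r = 11: 21, 32, 36, 44, 50, 62 → 6
r = 20: 21, 32, 36, 44, 50, 62 → 6
r = 25: 32, 36, 44, 50, 62 → 5
r = 39: 44, 50, 62 → 3
r = 64: none → 0
Cross-inversions: 6 + 6 + 6 + 6 + 5 + 3 + 0 = 32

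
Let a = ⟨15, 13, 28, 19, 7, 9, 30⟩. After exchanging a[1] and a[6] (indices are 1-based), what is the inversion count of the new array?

Positions 1 and 6 hold 15 and 9; after swapping, the array is [9, 13, 28, 19, 7, 15, 30].
Element-by-element contributions:
9: 1
13: 1
28: 3
19: 2
7: 0
15: 0
30: 0
Sum: 1 + 1 + 3 + 2 + 0 + 0 + 0 = 7

There are 7 inversions.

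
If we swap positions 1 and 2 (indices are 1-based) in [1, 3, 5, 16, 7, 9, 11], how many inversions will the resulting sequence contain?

Positions 1 and 2 hold 1 and 3; after swapping, the array is [3, 1, 5, 16, 7, 9, 11].
Count, for each position, how many later elements it exceeds:
3 → 1 → 1
1 → none → 0
5 → none → 0
16 → 7, 9, 11 → 3
7 → none → 0
9 → none → 0
11 → none → 0
Sum: 1 + 0 + 0 + 3 + 0 + 0 + 0 = 4

Inversions: 4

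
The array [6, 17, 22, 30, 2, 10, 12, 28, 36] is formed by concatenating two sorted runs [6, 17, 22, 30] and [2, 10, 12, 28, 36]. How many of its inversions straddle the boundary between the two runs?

11

Take each right-half value and tally the left-half values above it:
r = 2: 6, 17, 22, 30 → 4
r = 10: 17, 22, 30 → 3
r = 12: 17, 22, 30 → 3
r = 28: 30 → 1
r = 36: none → 0
Cross-inversions: 4 + 3 + 3 + 1 + 0 = 11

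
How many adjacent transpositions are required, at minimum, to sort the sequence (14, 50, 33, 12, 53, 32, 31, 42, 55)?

Each adjacent swap fixes exactly one inversion, so the minimum swap count equals the number of inversions.
Count inversions — for each element, later elements that are smaller:
14: 12 → 1
50: 33, 12, 32, 31, 42 → 5
33: 12, 32, 31 → 3
12: none → 0
53: 32, 31, 42 → 3
32: 31 → 1
31: none → 0
42: none → 0
55: none → 0
Total inversions: 1 + 5 + 3 + 0 + 3 + 1 + 0 + 0 + 0 = 13

13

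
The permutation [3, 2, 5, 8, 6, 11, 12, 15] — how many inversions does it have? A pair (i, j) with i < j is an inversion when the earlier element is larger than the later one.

Element-by-element contributions:
3: 1
2: 0
5: 0
8: 1
6: 0
11: 0
12: 0
15: 0
Sum: 1 + 0 + 0 + 1 + 0 + 0 + 0 + 0 = 2

2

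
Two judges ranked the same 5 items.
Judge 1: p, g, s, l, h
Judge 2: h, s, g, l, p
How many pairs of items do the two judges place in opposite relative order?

Discordant pairs: 8

Assign each item its position (1..5) in the first ordering, then rewrite the second ordering as that position sequence:
positions: p→1, g→2, s→3, l→4, h→5
second ordering as positions: [5, 3, 2, 4, 1]
Discordant pairs = inversions in this position sequence.
5: 3, 2, 4, 1 → 4
3: 2, 1 → 2
2: 1 → 1
4: 1 → 1
1: 0
Total: 4 + 2 + 1 + 1 + 0 = 8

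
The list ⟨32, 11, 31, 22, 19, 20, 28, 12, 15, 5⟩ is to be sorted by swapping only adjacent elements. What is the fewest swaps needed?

Adjacent swaps: 33

The minimum number of adjacent swaps to sort an array equals its inversion count, since every such swap removes exactly one inversion.
Count inversions — for each element, later elements that are smaller:
32: 11, 31, 22, 19, 20, 28, 12, 15, 5 → 9
11: 5 → 1
31: 22, 19, 20, 28, 12, 15, 5 → 7
22: 19, 20, 12, 15, 5 → 5
19: 12, 15, 5 → 3
20: 12, 15, 5 → 3
28: 12, 15, 5 → 3
12: 5 → 1
15: 5 → 1
5: none → 0
Total inversions: 9 + 1 + 7 + 5 + 3 + 3 + 3 + 1 + 1 + 0 = 33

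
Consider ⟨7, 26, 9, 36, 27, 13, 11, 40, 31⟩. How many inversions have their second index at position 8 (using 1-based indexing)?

0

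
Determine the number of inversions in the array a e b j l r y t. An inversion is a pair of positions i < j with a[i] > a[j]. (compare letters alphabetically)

Inversions: 2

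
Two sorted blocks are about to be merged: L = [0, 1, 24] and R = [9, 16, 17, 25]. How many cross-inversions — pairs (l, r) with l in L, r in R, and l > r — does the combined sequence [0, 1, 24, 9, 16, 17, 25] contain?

3

For each element r of the right run, count left-run elements greater than r:
r = 9: 24 → 1
r = 16: 24 → 1
r = 17: 24 → 1
r = 25: none → 0
Cross-inversions: 1 + 1 + 1 + 0 = 3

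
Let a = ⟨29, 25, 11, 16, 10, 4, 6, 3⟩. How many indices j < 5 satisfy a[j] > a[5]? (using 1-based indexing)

The element at index 5 is 10.
Elements before it: 29, 25, 11, 16
Those larger than 10: 29, 25, 11, 16

4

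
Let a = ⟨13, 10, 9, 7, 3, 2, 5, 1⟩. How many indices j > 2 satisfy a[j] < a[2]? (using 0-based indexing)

5

The element at index 2 is 9.
Elements after it: 7, 3, 2, 5, 1
Those smaller than 9: 7, 3, 2, 5, 1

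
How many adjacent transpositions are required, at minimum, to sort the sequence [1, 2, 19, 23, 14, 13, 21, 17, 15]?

Adjacent swaps: 13

Each adjacent swap fixes exactly one inversion, so the minimum swap count equals the number of inversions.
Count inversions — for each element, later elements that are smaller:
1: none → 0
2: none → 0
19: 14, 13, 17, 15 → 4
23: 14, 13, 21, 17, 15 → 5
14: 13 → 1
13: none → 0
21: 17, 15 → 2
17: 15 → 1
15: none → 0
Total inversions: 0 + 0 + 4 + 5 + 1 + 0 + 2 + 1 + 0 = 13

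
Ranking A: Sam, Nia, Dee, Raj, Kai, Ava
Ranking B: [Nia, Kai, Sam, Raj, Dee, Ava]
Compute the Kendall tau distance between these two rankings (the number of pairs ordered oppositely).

Assign each item its position (1..6) in the first ordering, then rewrite the second ordering as that position sequence:
positions: Sam→1, Nia→2, Dee→3, Raj→4, Kai→5, Ava→6
second ordering as positions: [2, 5, 1, 4, 3, 6]
Discordant pairs = inversions in this position sequence.
2: 1 → 1
5: 1, 4, 3 → 3
1: 0
4: 3 → 1
3: 0
6: 0
Total: 1 + 3 + 0 + 1 + 0 + 0 = 5

There are 5 discordant pairs.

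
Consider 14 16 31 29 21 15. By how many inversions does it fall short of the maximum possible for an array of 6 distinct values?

Maximum inversions for 6 distinct elements is C(6, 2) = 6·5/2 = 15.
Current inversions — for each element, count later smaller elements:
14: 0
16: 1
31: 3
29: 2
21: 1
15: 0
Current total: 0 + 1 + 3 + 2 + 1 + 0 = 7
Shortfall: 15 − 7 = 8

8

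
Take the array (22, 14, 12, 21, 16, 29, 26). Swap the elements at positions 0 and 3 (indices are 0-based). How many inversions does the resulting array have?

Positions 0 and 3 hold 22 and 21; after swapping, the array is [21, 14, 12, 22, 16, 29, 26].
Count, for each position, how many later elements it exceeds:
21 → 14, 12, 16 → 3
14 → 12 → 1
12 → none → 0
22 → 16 → 1
16 → none → 0
29 → 26 → 1
26 → none → 0
Sum: 3 + 1 + 0 + 1 + 0 + 1 + 0 = 6

6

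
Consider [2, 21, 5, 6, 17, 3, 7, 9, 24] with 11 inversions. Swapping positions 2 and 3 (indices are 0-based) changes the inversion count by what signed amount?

+1

Positions 2 and 3 hold 5 and 6; after swapping, the array is [2, 21, 6, 5, 17, 3, 7, 9, 24].
Count, for each position, how many later elements it exceeds:
2 → none → 0
21 → 6, 5, 17, 3, 7, 9 → 6
6 → 5, 3 → 2
5 → 3 → 1
17 → 3, 7, 9 → 3
3 → none → 0
7 → none → 0
9 → none → 0
24 → none → 0
Sum: 0 + 6 + 2 + 1 + 3 + 0 + 0 + 0 + 0 = 12
Change: 12 − 11 = +1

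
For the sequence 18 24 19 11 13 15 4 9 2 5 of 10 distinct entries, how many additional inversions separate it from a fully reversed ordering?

8 inversions short

Maximum inversions for 10 distinct elements is C(10, 2) = 10·9/2 = 45.
Current inversions — for each element, count later smaller elements:
18: 7
24: 8
19: 7
11: 4
13: 4
15: 4
4: 1
9: 2
2: 0
5: 0
Current total: 7 + 8 + 7 + 4 + 4 + 4 + 1 + 2 + 0 + 0 = 37
Shortfall: 45 − 37 = 8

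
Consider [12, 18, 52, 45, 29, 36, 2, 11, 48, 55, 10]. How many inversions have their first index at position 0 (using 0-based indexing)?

The element at index 0 is 12.
Elements after it: 18, 52, 45, 29, 36, 2, 11, 48, 55, 10
Those smaller than 12: 2, 11, 10

3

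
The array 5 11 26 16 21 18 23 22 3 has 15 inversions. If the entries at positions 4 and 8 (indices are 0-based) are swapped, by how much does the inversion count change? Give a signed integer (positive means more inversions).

Positions 4 and 8 hold 21 and 3; after swapping, the array is [5, 11, 26, 16, 3, 18, 23, 22, 21].
Sweep left to right; for each value list the smaller values that follow it:
5 → 3 → 1
11 → 3 → 1
26 → 16, 3, 18, 23, 22, 21 → 6
16 → 3 → 1
3 → none → 0
18 → none → 0
23 → 22, 21 → 2
22 → 21 → 1
21 → none → 0
Sum: 1 + 1 + 6 + 1 + 0 + 0 + 2 + 1 + 0 = 12
Change: 12 − 15 = -3

-3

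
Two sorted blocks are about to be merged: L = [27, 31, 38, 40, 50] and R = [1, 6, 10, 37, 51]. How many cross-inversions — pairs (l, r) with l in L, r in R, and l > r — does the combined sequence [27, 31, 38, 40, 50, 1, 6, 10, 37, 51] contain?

Take each right-half value and tally the left-half values above it:
r = 1: 27, 31, 38, 40, 50 → 5
r = 6: 27, 31, 38, 40, 50 → 5
r = 10: 27, 31, 38, 40, 50 → 5
r = 37: 38, 40, 50 → 3
r = 51: none → 0
Cross-inversions: 5 + 5 + 5 + 3 + 0 = 18

Split inversions: 18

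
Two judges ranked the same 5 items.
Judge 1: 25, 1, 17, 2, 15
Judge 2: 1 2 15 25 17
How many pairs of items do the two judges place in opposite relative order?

Assign each item its position (1..5) in the first ordering, then rewrite the second ordering as that position sequence:
positions: 25→1, 1→2, 17→3, 2→4, 15→5
second ordering as positions: [2, 4, 5, 1, 3]
Discordant pairs = inversions in this position sequence.
2: 1 → 1
4: 1, 3 → 2
5: 1, 3 → 2
1: 0
3: 0
Total: 1 + 2 + 2 + 0 + 0 = 5

5 discordant pairs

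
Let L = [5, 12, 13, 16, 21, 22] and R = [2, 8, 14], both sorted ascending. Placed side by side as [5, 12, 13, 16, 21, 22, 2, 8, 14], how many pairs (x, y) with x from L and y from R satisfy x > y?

14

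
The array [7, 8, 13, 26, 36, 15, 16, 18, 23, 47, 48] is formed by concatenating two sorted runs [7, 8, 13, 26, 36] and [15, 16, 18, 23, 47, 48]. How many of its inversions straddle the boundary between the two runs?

8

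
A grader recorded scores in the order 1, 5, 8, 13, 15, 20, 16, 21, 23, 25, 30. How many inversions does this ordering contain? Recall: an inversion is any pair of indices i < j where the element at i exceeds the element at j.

Element-by-element contributions:
1 → none → 0
5 → none → 0
8 → none → 0
13 → none → 0
15 → none → 0
20 → 16 → 1
16 → none → 0
21 → none → 0
23 → none → 0
25 → none → 0
30 → none → 0
Sum: 0 + 0 + 0 + 0 + 0 + 1 + 0 + 0 + 0 + 0 + 0 = 1

Out-of-order pairs: 1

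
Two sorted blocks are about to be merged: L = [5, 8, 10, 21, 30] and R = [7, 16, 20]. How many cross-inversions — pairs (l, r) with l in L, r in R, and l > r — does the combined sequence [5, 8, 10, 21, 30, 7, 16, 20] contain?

8 split inversions

Count, for every r in R, how many entries of L exceed r:
r = 7: 8, 10, 21, 30 → 4
r = 16: 21, 30 → 2
r = 20: 21, 30 → 2
Cross-inversions: 4 + 2 + 2 = 8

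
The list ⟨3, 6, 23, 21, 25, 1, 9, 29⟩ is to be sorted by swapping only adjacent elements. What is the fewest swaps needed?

Minimum adjacent swaps = number of inversions (each swap of adjacent out-of-order elements removes one inversion and no swap can remove more).
Count inversions — for each element, later elements that are smaller:
3: 1 → 1
6: 1 → 1
23: 21, 1, 9 → 3
21: 1, 9 → 2
25: 1, 9 → 2
1: none → 0
9: none → 0
29: none → 0
Total inversions: 1 + 1 + 3 + 2 + 2 + 0 + 0 + 0 = 9

9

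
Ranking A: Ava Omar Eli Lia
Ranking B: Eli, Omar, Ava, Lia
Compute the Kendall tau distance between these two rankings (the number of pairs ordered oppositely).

Assign each item its position (1..4) in the first ordering, then rewrite the second ordering as that position sequence:
positions: Ava→1, Omar→2, Eli→3, Lia→4
second ordering as positions: [3, 2, 1, 4]
Discordant pairs = inversions in this position sequence.
3: 2, 1 → 2
2: 1 → 1
1: 0
4: 0
Total: 2 + 1 + 0 + 0 = 3

There are 3 discordant pairs.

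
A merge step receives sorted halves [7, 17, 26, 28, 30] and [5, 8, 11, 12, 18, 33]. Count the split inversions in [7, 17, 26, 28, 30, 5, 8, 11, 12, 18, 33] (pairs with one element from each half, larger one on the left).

Take each right-half value and tally the left-half values above it:
r = 5: 7, 17, 26, 28, 30 → 5
r = 8: 17, 26, 28, 30 → 4
r = 11: 17, 26, 28, 30 → 4
r = 12: 17, 26, 28, 30 → 4
r = 18: 26, 28, 30 → 3
r = 33: none → 0
Cross-inversions: 5 + 4 + 4 + 4 + 3 + 0 = 20

20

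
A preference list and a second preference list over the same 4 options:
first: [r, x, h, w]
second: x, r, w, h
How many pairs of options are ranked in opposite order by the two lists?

Assign each item its position (1..4) in the first ordering, then rewrite the second ordering as that position sequence:
positions: r→1, x→2, h→3, w→4
second ordering as positions: [2, 1, 4, 3]
Discordant pairs = inversions in this position sequence.
2: 1 → 1
1: 0
4: 3 → 1
3: 0
Total: 1 + 0 + 1 + 0 = 2

2 pairs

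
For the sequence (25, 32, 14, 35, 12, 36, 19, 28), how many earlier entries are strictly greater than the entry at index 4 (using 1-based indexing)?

0

The element at index 4 is 35.
Elements before it: 25, 32, 14
None of them are larger than 35.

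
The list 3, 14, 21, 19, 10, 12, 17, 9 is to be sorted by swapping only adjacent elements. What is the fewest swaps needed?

15 swaps

The minimum number of adjacent swaps to sort an array equals its inversion count, since every such swap removes exactly one inversion.
Count inversions — for each element, later elements that are smaller:
3: none → 0
14: 10, 12, 9 → 3
21: 19, 10, 12, 17, 9 → 5
19: 10, 12, 17, 9 → 4
10: 9 → 1
12: 9 → 1
17: 9 → 1
9: none → 0
Total inversions: 0 + 3 + 5 + 4 + 1 + 1 + 1 + 0 = 15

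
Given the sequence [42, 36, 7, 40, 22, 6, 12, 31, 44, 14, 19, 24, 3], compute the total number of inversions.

Element-by-element contributions:
42: 11
36: 9
7: 2
40: 8
22: 5
6: 1
12: 1
31: 4
44: 4
14: 1
19: 1
24: 1
3: 0
Sum: 11 + 9 + 2 + 8 + 5 + 1 + 1 + 4 + 4 + 1 + 1 + 1 + 0 = 48

48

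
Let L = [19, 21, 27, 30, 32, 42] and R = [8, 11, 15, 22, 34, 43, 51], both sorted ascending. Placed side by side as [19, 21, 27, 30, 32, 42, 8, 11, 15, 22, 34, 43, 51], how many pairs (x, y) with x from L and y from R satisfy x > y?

Split inversions: 23

For each element r of the right run, count left-run elements greater than r:
r = 8: 19, 21, 27, 30, 32, 42 → 6
r = 11: 19, 21, 27, 30, 32, 42 → 6
r = 15: 19, 21, 27, 30, 32, 42 → 6
r = 22: 27, 30, 32, 42 → 4
r = 34: 42 → 1
r = 43: none → 0
r = 51: none → 0
Cross-inversions: 6 + 6 + 6 + 4 + 1 + 0 + 0 = 23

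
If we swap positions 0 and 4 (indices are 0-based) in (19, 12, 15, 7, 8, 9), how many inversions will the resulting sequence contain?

6 inversions

Positions 0 and 4 hold 19 and 8; after swapping, the array is [8, 12, 15, 7, 19, 9].
Element-by-element contributions:
8 → 7 → 1
12 → 7, 9 → 2
15 → 7, 9 → 2
7 → none → 0
19 → 9 → 1
9 → none → 0
Sum: 1 + 2 + 2 + 0 + 1 + 0 = 6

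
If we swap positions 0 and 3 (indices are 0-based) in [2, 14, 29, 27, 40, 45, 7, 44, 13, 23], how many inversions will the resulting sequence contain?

Positions 0 and 3 hold 2 and 27; after swapping, the array is [27, 14, 29, 2, 40, 45, 7, 44, 13, 23].
Sweep left to right; for each value list the smaller values that follow it:
27 → 14, 2, 7, 13, 23 → 5
14 → 2, 7, 13 → 3
29 → 2, 7, 13, 23 → 4
2 → none → 0
40 → 7, 13, 23 → 3
45 → 7, 44, 13, 23 → 4
7 → none → 0
44 → 13, 23 → 2
13 → none → 0
23 → none → 0
Sum: 5 + 3 + 4 + 0 + 3 + 4 + 0 + 2 + 0 + 0 = 21

21 inversions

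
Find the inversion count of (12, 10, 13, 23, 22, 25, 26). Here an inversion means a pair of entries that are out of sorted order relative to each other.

Inversion pairs (indices are 0-based):
(0,1): 12 > 10
(3,4): 23 > 22
That's 2 pairs.

2 inversions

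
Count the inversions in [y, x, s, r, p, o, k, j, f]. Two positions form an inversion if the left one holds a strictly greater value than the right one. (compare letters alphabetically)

Element-by-element contributions:
y: 8
x: 7
s: 6
r: 5
p: 4
o: 3
k: 2
j: 1
f: 0
Sum: 8 + 7 + 6 + 5 + 4 + 3 + 2 + 1 + 0 = 36

Inversions: 36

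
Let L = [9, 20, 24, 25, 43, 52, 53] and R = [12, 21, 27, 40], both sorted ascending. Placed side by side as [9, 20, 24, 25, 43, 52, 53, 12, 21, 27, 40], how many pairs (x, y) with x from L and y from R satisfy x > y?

Count, for every r in R, how many entries of L exceed r:
r = 12: 20, 24, 25, 43, 52, 53 → 6
r = 21: 24, 25, 43, 52, 53 → 5
r = 27: 43, 52, 53 → 3
r = 40: 43, 52, 53 → 3
Cross-inversions: 6 + 5 + 3 + 3 = 17

17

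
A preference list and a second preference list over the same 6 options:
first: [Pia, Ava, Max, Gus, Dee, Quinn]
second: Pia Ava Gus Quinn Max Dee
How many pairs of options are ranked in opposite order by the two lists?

3

Assign each item its position (1..6) in the first ordering, then rewrite the second ordering as that position sequence:
positions: Pia→1, Ava→2, Max→3, Gus→4, Dee→5, Quinn→6
second ordering as positions: [1, 2, 4, 6, 3, 5]
Discordant pairs = inversions in this position sequence.
1: 0
2: 0
4: 3 → 1
6: 3, 5 → 2
3: 0
5: 0
Total: 0 + 0 + 1 + 2 + 0 + 0 = 3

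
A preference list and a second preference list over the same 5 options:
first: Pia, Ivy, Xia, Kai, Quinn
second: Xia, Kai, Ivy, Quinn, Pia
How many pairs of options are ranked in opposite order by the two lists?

6

Assign each item its position (1..5) in the first ordering, then rewrite the second ordering as that position sequence:
positions: Pia→1, Ivy→2, Xia→3, Kai→4, Quinn→5
second ordering as positions: [3, 4, 2, 5, 1]
Discordant pairs = inversions in this position sequence.
3: 2, 1 → 2
4: 2, 1 → 2
2: 1 → 1
5: 1 → 1
1: 0
Total: 2 + 2 + 1 + 1 + 0 = 6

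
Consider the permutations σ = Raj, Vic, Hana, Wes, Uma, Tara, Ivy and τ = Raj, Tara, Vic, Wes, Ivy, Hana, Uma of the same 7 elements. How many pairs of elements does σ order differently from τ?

Assign each item its position (1..7) in the first ordering, then rewrite the second ordering as that position sequence:
positions: Raj→1, Vic→2, Hana→3, Wes→4, Uma→5, Tara→6, Ivy→7
second ordering as positions: [1, 6, 2, 4, 7, 3, 5]
Discordant pairs = inversions in this position sequence.
1: 0
6: 2, 4, 3, 5 → 4
2: 0
4: 3 → 1
7: 3, 5 → 2
3: 0
5: 0
Total: 0 + 4 + 0 + 1 + 2 + 0 + 0 = 7

Discordant pairs: 7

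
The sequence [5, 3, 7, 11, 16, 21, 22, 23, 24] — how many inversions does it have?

1 inversion

Element-by-element contributions:
5: 1
3: 0
7: 0
11: 0
16: 0
21: 0
22: 0
23: 0
24: 0
Sum: 1 + 0 + 0 + 0 + 0 + 0 + 0 + 0 + 0 = 1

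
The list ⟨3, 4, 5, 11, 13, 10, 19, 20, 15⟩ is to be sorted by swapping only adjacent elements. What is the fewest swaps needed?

Minimum adjacent swaps = number of inversions (each swap of adjacent out-of-order elements removes one inversion and no swap can remove more).
Count inversions — for each element, later elements that are smaller:
3: none → 0
4: none → 0
5: none → 0
11: 10 → 1
13: 10 → 1
10: none → 0
19: 15 → 1
20: 15 → 1
15: none → 0
Total inversions: 0 + 0 + 0 + 1 + 1 + 0 + 1 + 1 + 0 = 4

4 swaps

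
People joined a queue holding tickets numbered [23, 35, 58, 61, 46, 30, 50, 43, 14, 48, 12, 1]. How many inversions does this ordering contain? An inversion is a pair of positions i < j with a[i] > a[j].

44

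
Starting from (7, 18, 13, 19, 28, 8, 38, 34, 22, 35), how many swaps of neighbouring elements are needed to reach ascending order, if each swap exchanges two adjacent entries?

The minimum number of adjacent swaps to sort an array equals its inversion count, since every such swap removes exactly one inversion.
Count inversions — for each element, later elements that are smaller:
7: none → 0
18: 13, 8 → 2
13: 8 → 1
19: 8 → 1
28: 8, 22 → 2
8: none → 0
38: 34, 22, 35 → 3
34: 22 → 1
22: none → 0
35: none → 0
Total inversions: 0 + 2 + 1 + 1 + 2 + 0 + 3 + 1 + 0 + 0 = 10

10 swaps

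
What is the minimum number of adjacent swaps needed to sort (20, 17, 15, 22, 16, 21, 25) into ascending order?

Minimum adjacent swaps = number of inversions (each swap of adjacent out-of-order elements removes one inversion and no swap can remove more).
Count inversions — for each element, later elements that are smaller:
20: 17, 15, 16 → 3
17: 15, 16 → 2
15: none → 0
22: 16, 21 → 2
16: none → 0
21: none → 0
25: none → 0
Total inversions: 3 + 2 + 0 + 2 + 0 + 0 + 0 = 7

There are 7 swaps.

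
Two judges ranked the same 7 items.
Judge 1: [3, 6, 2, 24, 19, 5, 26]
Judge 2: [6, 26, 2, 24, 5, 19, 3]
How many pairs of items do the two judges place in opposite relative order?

11 discordant pairs

Assign each item its position (1..7) in the first ordering, then rewrite the second ordering as that position sequence:
positions: 3→1, 6→2, 2→3, 24→4, 19→5, 5→6, 26→7
second ordering as positions: [2, 7, 3, 4, 6, 5, 1]
Discordant pairs = inversions in this position sequence.
2: 1 → 1
7: 3, 4, 6, 5, 1 → 5
3: 1 → 1
4: 1 → 1
6: 5, 1 → 2
5: 1 → 1
1: 0
Total: 1 + 5 + 1 + 1 + 2 + 1 + 0 = 11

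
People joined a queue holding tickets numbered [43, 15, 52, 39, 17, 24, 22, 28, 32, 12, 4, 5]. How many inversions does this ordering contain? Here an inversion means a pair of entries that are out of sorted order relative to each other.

Sweep left to right; for each value list the smaller values that follow it:
43 → 15, 39, 17, 24, 22, 28, 32, 12, 4, 5 → 10
15 → 12, 4, 5 → 3
52 → 39, 17, 24, 22, 28, 32, 12, 4, 5 → 9
39 → 17, 24, 22, 28, 32, 12, 4, 5 → 8
17 → 12, 4, 5 → 3
24 → 22, 12, 4, 5 → 4
22 → 12, 4, 5 → 3
28 → 12, 4, 5 → 3
32 → 12, 4, 5 → 3
12 → 4, 5 → 2
4 → none → 0
5 → none → 0
Sum: 10 + 3 + 9 + 8 + 3 + 4 + 3 + 3 + 3 + 2 + 0 + 0 = 48

48 inversions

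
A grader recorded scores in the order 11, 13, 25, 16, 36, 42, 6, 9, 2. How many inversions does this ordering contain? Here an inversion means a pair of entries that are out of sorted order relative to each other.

Count, for each position, how many later elements it exceeds:
11 → 6, 9, 2 → 3
13 → 6, 9, 2 → 3
25 → 16, 6, 9, 2 → 4
16 → 6, 9, 2 → 3
36 → 6, 9, 2 → 3
42 → 6, 9, 2 → 3
6 → 2 → 1
9 → 2 → 1
2 → none → 0
Sum: 3 + 3 + 4 + 3 + 3 + 3 + 1 + 1 + 0 = 21

21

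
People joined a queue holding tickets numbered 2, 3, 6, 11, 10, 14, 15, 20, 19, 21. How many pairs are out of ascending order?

There are 2 inversions.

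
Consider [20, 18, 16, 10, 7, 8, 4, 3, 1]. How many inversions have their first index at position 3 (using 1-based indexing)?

6

The element at index 3 is 16.
Elements after it: 10, 7, 8, 4, 3, 1
Those smaller than 16: 10, 7, 8, 4, 3, 1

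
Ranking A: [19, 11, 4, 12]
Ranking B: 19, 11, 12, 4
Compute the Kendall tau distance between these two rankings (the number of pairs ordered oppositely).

Assign each item its position (1..4) in the first ordering, then rewrite the second ordering as that position sequence:
positions: 19→1, 11→2, 4→3, 12→4
second ordering as positions: [1, 2, 4, 3]
Discordant pairs = inversions in this position sequence.
1: 0
2: 0
4: 3 → 1
3: 0
Total: 0 + 0 + 1 + 0 = 1

Discordant pairs: 1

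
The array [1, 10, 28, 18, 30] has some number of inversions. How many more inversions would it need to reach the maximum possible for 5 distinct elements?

Maximum inversions for 5 distinct elements is C(5, 2) = 5·4/2 = 10.
Current inversions — for each element, count later smaller elements:
1: 0
10: 0
28: 1
18: 0
30: 0
Current total: 0 + 0 + 1 + 0 + 0 = 1
Shortfall: 10 − 1 = 9

9 inversions short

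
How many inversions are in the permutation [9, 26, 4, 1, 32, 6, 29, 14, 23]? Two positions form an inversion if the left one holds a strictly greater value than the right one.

Count, for each position, how many later elements it exceeds:
9 → 4, 1, 6 → 3
26 → 4, 1, 6, 14, 23 → 5
4 → 1 → 1
1 → none → 0
32 → 6, 29, 14, 23 → 4
6 → none → 0
29 → 14, 23 → 2
14 → none → 0
23 → none → 0
Sum: 3 + 5 + 1 + 0 + 4 + 0 + 2 + 0 + 0 = 15

15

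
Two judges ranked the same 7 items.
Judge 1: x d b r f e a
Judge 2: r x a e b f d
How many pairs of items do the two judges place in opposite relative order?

There are 12 discordant pairs.

Assign each item its position (1..7) in the first ordering, then rewrite the second ordering as that position sequence:
positions: x→1, d→2, b→3, r→4, f→5, e→6, a→7
second ordering as positions: [4, 1, 7, 6, 3, 5, 2]
Discordant pairs = inversions in this position sequence.
4: 1, 3, 2 → 3
1: 0
7: 6, 3, 5, 2 → 4
6: 3, 5, 2 → 3
3: 2 → 1
5: 2 → 1
2: 0
Total: 3 + 0 + 4 + 3 + 1 + 1 + 0 = 12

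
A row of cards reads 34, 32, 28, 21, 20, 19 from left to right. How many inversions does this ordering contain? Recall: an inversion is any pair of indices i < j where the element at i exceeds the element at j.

There are 15 out-of-order pairs.

Element-by-element contributions:
34 → 32, 28, 21, 20, 19 → 5
32 → 28, 21, 20, 19 → 4
28 → 21, 20, 19 → 3
21 → 20, 19 → 2
20 → 19 → 1
19 → none → 0
Sum: 5 + 4 + 3 + 2 + 1 + 0 = 15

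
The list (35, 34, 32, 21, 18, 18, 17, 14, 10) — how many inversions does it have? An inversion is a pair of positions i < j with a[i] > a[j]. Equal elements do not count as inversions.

Sweep left to right; for each value list the smaller values that follow it:
35: 8
34: 7
32: 6
21: 5
18: 3
18: 3
17: 2
14: 1
10: 0
Sum: 8 + 7 + 6 + 5 + 3 + 3 + 2 + 1 + 0 = 35

35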